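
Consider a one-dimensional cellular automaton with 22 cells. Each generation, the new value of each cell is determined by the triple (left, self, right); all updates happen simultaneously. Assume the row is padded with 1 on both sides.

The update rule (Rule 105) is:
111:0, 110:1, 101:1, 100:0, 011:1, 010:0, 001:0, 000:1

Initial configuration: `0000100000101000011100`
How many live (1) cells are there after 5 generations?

0110001110010011010100
1110101010000011101000
0011010100111010110010
0011101000101101110001
0010110010011111010101
count of 1: 12

12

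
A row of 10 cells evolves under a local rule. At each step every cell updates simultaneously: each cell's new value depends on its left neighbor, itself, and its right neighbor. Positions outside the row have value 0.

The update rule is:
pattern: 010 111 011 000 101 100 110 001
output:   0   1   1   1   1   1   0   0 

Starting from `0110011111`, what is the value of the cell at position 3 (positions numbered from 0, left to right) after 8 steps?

1

0101011110
0010111101
1001111010
0101110101
0011101010
1011010101
0110101010
0101010101
position 3 holds 1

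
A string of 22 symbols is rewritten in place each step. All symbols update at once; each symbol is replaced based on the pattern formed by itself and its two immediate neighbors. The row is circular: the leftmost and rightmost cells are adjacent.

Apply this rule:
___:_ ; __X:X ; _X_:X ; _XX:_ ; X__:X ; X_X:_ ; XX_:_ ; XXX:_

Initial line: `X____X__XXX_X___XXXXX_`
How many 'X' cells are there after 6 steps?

step 1: XX__XXXX____XX_X______
step 2: __XX____X__X___XX____X
step 3: XX__X__XXXXXX_X__X__XX
step 4: __XXXXX_______XXXXXX__
step 5: _X_____X_____X______X_
step 6: XXX___XXX___XXX____XXX
count of X: 12

12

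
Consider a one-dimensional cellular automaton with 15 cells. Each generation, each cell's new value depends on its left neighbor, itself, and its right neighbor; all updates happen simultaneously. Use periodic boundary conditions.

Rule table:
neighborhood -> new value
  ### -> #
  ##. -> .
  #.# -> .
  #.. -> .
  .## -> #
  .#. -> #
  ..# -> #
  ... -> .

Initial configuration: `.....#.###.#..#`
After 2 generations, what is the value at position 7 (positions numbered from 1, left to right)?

generation 1: ....##.##..#.##
generation 2: ...##..#..##.#.
position 7 holds .

.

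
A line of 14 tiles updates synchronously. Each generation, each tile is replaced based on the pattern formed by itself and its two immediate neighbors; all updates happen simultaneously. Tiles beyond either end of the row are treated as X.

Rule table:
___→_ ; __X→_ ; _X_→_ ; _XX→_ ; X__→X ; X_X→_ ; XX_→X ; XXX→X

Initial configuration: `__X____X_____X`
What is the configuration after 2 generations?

XX__X____X____

generation 1: X__X____X_____
generation 2: XX__X____X____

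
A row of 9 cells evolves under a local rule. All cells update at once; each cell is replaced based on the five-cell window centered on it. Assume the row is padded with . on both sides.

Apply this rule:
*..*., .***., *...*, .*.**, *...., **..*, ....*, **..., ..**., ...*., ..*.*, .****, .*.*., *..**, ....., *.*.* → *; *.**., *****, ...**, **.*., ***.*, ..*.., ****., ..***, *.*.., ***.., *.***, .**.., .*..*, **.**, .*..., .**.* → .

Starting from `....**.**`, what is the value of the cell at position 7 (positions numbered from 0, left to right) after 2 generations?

*

generation 1: ***.*....
generation 2: .*....***
position 7 holds *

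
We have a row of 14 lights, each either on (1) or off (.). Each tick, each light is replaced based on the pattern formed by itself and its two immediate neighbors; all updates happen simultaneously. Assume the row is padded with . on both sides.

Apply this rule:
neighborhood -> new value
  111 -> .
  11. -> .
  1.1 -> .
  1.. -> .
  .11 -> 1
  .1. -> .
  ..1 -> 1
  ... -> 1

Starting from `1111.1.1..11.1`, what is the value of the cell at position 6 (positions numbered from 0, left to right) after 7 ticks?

1

1........11...
..11111111..11
111........11.
1...11111111..
..111........1
111...1111111.
1...111.......
position 6 holds 1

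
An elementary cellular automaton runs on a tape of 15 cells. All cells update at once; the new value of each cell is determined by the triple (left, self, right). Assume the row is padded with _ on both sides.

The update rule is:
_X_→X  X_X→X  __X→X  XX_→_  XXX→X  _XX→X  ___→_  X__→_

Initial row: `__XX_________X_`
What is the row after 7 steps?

X_____XX_______

step 1: _XX_________XX_
step 2: XX_________XX__
step 3: X_________XX___
step 4: X________XX____
step 5: X_______XX_____
step 6: X______XX______
step 7: X_____XX_______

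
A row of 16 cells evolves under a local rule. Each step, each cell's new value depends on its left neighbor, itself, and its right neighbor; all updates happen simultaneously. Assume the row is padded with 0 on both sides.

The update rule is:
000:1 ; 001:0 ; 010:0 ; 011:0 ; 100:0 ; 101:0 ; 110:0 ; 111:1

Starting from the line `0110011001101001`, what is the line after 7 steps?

0000000000000000
1111111111111111
0111111111111110
0011111111111100
1001111111111001
0000111111110000
1110011111100111

1110011111100111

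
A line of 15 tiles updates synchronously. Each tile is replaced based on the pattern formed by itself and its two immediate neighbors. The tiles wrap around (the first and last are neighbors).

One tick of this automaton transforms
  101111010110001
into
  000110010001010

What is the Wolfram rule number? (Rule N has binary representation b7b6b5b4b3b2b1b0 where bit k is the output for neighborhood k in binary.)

150

position 3: 111 → 1  (bit 7 = 1)
position 0: 110 → 0  (bit 6 = 0)
position 1: 101 → 0  (bit 5 = 0)
position 11: 100 → 1  (bit 4 = 1)
position 2: 011 → 0  (bit 3 = 0)
position 7: 010 → 1  (bit 2 = 1)
position 13: 001 → 1  (bit 1 = 1)
position 12: 000 → 0  (bit 0 = 0)
bits b7..b0 = 10010110 = 150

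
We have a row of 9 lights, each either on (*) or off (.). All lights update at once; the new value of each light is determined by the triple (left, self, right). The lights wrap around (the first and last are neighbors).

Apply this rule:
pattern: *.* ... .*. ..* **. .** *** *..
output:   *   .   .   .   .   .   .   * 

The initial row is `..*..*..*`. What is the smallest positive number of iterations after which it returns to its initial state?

*..*..*..
.*..*..*.
..*..*..*

3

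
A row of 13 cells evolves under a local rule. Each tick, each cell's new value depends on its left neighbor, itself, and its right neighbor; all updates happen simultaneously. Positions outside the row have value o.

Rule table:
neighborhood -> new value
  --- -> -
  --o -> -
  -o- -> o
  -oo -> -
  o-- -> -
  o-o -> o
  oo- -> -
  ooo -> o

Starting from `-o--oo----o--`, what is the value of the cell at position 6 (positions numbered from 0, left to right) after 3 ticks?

-

oo--------o--
o---------o--
----------o--
position 6 holds -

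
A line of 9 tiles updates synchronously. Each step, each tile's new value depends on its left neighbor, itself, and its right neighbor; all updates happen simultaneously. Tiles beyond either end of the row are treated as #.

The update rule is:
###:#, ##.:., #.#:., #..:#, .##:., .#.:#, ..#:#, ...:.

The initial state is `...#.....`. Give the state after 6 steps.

#.###...#
...#.#.#.
#.##.#.#.
.....#.#.
#...##.#.
.#.#...#.

.#.#...#.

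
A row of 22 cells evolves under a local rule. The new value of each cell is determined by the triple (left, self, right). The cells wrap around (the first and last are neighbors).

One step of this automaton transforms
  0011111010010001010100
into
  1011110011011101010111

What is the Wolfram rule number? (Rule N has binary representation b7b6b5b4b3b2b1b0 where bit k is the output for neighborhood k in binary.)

157

position 3: 111 → 1  (bit 7 = 1)
position 6: 110 → 0  (bit 6 = 0)
position 7: 101 → 0  (bit 5 = 0)
position 9: 100 → 1  (bit 4 = 1)
position 2: 011 → 1  (bit 3 = 1)
position 8: 010 → 1  (bit 2 = 1)
position 1: 001 → 0  (bit 1 = 0)
position 0: 000 → 1  (bit 0 = 1)
bits b7..b0 = 10011101 = 157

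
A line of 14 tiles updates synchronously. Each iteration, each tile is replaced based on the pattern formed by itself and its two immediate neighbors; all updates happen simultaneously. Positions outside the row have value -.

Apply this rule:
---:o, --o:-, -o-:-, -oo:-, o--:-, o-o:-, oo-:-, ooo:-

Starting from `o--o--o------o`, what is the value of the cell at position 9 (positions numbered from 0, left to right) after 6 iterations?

--------oooo--
ooooooo------o
--------oooo--  (repeats iteration 1; period 2)
iteration 6: ooooooo------o
position 9 holds -

-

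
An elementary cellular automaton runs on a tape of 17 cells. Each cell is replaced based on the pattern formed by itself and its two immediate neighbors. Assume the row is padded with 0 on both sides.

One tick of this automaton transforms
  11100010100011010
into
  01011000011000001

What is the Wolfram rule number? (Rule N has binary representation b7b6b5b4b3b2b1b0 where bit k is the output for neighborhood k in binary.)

position 1: 111 → 1  (bit 7 = 1)
position 2: 110 → 0  (bit 6 = 0)
position 7: 101 → 0  (bit 5 = 0)
position 3: 100 → 1  (bit 4 = 1)
position 0: 011 → 0  (bit 3 = 0)
position 6: 010 → 0  (bit 2 = 0)
position 5: 001 → 0  (bit 1 = 0)
position 4: 000 → 1  (bit 0 = 1)
bits b7..b0 = 10010001 = 145

145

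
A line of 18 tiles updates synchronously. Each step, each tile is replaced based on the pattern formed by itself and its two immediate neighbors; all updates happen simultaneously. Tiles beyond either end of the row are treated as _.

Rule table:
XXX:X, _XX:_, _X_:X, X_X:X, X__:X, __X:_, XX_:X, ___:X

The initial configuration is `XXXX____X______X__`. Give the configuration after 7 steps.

_XXXXXX_XXXXXX_XXX
__XXXXXX_XXXXXX_XX
X__XXXXXX_XXXXXX_X
XX__XXXXXX_XXXXXXX
_XX__XXXXXX_XXXXXX
__XX__XXXXXX_XXXXX
X__XX__XXXXXX_XXXX

X__XX__XXXXXX_XXXX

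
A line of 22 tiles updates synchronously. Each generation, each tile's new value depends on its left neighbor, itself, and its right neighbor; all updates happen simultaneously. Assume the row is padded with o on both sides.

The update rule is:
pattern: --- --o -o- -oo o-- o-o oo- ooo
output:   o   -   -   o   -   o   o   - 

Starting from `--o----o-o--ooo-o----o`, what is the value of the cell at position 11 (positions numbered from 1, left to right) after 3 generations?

-

generation 1: ----oo--o---o-oo--oo-o
generation 2: -oo-oo----o--ooo--oooo
generation 3: oooooo-oo----o-o--o---
position 11 holds -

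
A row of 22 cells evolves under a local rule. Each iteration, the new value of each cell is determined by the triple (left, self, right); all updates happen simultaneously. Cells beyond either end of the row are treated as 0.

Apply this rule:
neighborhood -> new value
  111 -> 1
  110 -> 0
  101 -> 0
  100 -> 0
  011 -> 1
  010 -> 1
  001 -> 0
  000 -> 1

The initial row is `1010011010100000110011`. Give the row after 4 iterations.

1010010010101010101010

1010010010101110100010
1010010010101100101010
1010010010101000101010
1010010010101010101010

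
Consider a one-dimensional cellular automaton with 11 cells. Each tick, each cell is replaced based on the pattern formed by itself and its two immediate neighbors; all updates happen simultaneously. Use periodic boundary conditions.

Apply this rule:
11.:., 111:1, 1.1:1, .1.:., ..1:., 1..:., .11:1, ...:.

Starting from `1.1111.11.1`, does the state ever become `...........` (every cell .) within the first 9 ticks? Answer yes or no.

tick 1: .1111.11.11
tick 2: 1111.11.11.
tick 3: 111.11.11.1
tick 4: 11.11.11.11
tick 5: 1.11.11.111
tick 6: .11.11.1111
tick 7: 11.11.1111.
tick 8: 1.11.1111.1
tick 9: .11.1111.11
tick 9 is .11.1111.11, still not uniform .

no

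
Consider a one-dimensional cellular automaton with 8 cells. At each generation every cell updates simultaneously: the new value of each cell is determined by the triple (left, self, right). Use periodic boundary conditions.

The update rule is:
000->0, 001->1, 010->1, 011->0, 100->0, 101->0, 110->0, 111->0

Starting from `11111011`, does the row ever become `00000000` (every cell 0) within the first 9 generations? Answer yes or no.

yes

generation 1: 00000000
all cells are 0 at generation 1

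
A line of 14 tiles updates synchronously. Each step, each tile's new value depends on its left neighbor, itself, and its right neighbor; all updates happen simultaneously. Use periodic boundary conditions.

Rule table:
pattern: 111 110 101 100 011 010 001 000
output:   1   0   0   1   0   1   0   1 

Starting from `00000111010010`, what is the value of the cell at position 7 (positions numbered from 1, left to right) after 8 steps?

1

step 1: 11110010011011
step 2: 11101011000001
step 3: 11001000111100
step 4: 00101110011010
step 5: 10100101000011
step 6: 00110101111001
step 7: 10000100110101
step 8: 01110110000100
position 7 holds 1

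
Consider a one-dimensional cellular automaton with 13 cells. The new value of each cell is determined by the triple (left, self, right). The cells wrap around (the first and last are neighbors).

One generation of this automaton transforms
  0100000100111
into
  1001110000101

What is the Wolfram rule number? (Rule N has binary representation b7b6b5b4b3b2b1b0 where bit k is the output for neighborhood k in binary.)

105

position 11: 111 → 0  (bit 7 = 0)
position 12: 110 → 1  (bit 6 = 1)
position 0: 101 → 1  (bit 5 = 1)
position 2: 100 → 0  (bit 4 = 0)
position 10: 011 → 1  (bit 3 = 1)
position 1: 010 → 0  (bit 2 = 0)
position 6: 001 → 0  (bit 1 = 0)
position 3: 000 → 1  (bit 0 = 1)
bits b7..b0 = 01101001 = 105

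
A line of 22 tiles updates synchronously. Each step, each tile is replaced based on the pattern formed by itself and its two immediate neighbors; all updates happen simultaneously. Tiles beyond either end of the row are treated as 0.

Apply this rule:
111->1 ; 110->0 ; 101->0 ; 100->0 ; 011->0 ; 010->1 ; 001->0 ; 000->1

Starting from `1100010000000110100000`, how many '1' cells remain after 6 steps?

7

0001010111110000101111
1101010011100110100110
0001010001000000100000
1101010101011110101111
0001010101001100100110
1101010101000000100000
count of 1: 7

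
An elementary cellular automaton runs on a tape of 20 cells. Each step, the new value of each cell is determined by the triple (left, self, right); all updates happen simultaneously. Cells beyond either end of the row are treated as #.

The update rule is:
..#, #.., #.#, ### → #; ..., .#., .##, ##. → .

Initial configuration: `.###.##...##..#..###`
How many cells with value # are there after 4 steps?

#.#.#..#.#..##.##.##
.#.#.##.#.##..#..#.#
#.#.#..#.#..##.##.#.
.#.#.##.#.##..#..#.#
count of #: 10

10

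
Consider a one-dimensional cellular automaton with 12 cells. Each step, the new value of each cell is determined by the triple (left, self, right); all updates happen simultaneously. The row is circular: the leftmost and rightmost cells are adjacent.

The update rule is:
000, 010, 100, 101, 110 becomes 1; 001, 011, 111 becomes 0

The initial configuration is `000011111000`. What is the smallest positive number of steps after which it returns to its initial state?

111000001111
001111100000
100000111111
111110000000
000011111110
111000000011
001111111000
100000001111
111111100000
000000111110
111110000011
000011111000

12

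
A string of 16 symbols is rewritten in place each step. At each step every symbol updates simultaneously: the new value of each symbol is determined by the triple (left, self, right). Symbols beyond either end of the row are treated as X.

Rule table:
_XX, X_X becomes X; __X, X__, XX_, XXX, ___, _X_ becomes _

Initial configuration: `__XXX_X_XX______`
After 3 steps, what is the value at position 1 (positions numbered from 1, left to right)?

_

step 1: __X__X_XX_______
step 2: ______XX________
step 3: ______X_________
position 1 holds _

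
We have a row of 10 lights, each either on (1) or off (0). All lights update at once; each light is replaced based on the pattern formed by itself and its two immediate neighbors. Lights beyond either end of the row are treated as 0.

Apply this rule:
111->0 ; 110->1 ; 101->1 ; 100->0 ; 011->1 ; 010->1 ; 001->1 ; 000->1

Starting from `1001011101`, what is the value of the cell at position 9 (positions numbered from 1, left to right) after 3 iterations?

1

1011110111
1110011101
1010110111
position 9 holds 1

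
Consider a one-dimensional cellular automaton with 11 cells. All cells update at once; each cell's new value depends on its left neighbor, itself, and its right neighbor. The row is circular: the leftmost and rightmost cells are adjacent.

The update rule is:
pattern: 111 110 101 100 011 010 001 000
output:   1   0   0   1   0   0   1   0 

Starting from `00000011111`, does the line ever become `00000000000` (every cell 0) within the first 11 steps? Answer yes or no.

yes

10000101110
01001000100
10110101010
00000000000
all cells are 0 at step 4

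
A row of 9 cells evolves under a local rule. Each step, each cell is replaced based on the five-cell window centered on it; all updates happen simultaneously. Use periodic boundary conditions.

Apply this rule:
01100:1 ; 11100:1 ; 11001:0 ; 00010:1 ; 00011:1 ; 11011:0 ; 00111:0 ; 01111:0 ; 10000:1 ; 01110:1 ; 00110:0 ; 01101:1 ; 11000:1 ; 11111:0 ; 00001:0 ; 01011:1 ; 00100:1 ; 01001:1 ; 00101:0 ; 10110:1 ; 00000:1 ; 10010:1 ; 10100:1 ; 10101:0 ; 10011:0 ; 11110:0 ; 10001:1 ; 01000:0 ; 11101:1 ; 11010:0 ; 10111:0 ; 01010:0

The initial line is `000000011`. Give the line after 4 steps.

111110101
000010010
110111110
110000010

110000010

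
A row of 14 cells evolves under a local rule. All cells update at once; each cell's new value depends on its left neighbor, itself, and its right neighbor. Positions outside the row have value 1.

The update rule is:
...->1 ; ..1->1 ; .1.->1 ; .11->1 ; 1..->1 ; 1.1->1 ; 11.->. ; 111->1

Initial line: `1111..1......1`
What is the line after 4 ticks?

111.1111111111
11.11111111111
1.111111111111
.1111111111111

.1111111111111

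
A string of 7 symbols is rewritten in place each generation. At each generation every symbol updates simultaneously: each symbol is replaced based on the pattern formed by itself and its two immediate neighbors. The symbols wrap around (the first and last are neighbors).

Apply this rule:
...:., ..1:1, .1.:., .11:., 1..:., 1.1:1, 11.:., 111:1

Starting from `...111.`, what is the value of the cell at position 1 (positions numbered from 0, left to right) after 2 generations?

generation 1: ..1.1..
generation 2: .1.1...
position 1 holds 1

1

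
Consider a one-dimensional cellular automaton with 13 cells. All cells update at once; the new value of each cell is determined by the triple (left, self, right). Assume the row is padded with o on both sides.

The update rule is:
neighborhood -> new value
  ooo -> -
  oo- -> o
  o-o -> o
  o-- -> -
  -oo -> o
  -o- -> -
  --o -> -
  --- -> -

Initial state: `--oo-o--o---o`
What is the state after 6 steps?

------------o

--ooo-------o
--o-o-------o
---o--------o
------------o
------------o  (fixed point — unchanged through step 6)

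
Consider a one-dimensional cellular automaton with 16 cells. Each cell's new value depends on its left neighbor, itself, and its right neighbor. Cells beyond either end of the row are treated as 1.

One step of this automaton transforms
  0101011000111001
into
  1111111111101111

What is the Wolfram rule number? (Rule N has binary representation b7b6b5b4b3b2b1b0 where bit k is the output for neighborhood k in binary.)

position 11: 111 → 0  (bit 7 = 0)
position 6: 110 → 1  (bit 6 = 1)
position 0: 101 → 1  (bit 5 = 1)
position 7: 100 → 1  (bit 4 = 1)
position 5: 011 → 1  (bit 3 = 1)
position 1: 010 → 1  (bit 2 = 1)
position 9: 001 → 1  (bit 1 = 1)
position 8: 000 → 1  (bit 0 = 1)
bits b7..b0 = 01111111 = 127

127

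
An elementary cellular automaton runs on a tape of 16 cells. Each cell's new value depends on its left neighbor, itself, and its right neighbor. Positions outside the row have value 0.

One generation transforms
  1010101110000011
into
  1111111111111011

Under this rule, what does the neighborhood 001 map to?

0

At position 13 the neighborhood is 001; the next row has 0 there.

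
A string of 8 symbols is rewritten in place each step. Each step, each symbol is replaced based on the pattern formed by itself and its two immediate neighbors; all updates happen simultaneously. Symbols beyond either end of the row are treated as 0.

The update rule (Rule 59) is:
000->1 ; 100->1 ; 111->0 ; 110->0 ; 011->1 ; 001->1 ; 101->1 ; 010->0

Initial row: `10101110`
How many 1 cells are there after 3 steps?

01011001
10110110
01101101
count of 1: 5

5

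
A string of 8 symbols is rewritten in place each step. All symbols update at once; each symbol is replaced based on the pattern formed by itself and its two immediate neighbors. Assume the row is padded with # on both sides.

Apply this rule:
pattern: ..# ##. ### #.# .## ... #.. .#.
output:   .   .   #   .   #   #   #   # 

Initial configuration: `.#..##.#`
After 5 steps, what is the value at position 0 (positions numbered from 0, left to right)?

.

.##.#..#
.#..##.#  (repeats step 0; period 2)
step 5: .##.#..#
position 0 holds .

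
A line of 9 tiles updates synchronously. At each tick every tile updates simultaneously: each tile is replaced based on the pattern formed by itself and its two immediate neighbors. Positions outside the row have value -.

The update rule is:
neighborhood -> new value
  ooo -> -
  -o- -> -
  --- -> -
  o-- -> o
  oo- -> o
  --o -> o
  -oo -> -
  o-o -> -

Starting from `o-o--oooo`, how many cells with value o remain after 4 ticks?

---oo---o
--o-oo-o-
-o---o--o
o-o-o-oo-
count of o: 5

5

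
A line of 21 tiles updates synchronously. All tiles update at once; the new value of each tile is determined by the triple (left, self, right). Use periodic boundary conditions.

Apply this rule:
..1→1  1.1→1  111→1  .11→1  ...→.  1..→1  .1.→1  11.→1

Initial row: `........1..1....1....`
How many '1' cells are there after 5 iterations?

iteration 1: .......111111..111...
iteration 2: ......1111111111111..
iteration 3: .....111111111111111.
iteration 4: ....11111111111111111
iteration 5: 1..111111111111111111
count of 1: 19

19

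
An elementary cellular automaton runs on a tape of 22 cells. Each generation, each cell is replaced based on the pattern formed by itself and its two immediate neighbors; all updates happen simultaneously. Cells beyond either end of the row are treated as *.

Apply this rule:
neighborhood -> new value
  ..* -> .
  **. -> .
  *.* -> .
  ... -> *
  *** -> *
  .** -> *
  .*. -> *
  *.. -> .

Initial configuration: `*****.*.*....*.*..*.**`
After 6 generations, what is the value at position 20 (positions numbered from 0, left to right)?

****..*.*.**.*.*..*.**
***...*.*.*..*.*..*.**
**..*.*.*.*..*.*..*.**
*...*.*.*.*..*.*..*.**
..*.*.*.*.*..*.*..*.**
..*.*.*.*.*..*.*..*.**
position 20 holds *

*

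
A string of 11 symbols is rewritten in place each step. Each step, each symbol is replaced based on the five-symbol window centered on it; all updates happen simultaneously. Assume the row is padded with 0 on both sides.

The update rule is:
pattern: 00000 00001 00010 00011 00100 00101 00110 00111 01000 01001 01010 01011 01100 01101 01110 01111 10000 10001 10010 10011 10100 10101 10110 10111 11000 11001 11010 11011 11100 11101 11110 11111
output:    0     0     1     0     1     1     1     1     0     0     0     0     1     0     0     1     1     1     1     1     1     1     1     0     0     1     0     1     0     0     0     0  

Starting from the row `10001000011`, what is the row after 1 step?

10111010011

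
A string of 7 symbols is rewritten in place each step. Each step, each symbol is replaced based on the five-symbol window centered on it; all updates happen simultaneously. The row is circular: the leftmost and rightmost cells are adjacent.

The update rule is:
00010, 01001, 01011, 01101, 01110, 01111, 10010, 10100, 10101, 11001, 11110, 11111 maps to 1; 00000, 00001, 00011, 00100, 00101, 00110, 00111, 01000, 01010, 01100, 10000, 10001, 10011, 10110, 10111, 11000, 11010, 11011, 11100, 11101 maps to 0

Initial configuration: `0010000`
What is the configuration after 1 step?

0100000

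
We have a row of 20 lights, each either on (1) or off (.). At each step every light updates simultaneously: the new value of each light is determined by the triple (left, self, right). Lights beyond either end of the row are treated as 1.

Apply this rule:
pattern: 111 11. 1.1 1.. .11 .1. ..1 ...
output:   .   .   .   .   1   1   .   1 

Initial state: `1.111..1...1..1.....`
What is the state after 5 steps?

..1.1..1.1.1..1.1.1.

..1....1.1.1..1.111.
..1.11.1.1.1..1.1...
..1.1..1.1.1..1.1.1.
..1.1..1.1.1..1.1.1.  (fixed point — unchanged through step 5)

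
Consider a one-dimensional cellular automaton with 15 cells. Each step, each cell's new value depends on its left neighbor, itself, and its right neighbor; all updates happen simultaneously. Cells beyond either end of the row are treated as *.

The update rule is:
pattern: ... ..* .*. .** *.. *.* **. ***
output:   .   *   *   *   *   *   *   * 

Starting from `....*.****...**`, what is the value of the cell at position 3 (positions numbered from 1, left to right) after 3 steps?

*..********.***
***************
***************
position 3 holds *

*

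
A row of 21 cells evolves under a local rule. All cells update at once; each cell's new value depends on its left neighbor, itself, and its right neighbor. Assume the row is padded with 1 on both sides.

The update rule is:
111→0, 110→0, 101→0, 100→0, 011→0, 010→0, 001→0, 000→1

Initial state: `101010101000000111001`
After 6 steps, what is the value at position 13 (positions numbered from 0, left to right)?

0

000000000011110000000
011111111000000111110
000000000011110000000  (repeats step 1; period 2)
step 6: 011111111000000111110
position 13 holds 0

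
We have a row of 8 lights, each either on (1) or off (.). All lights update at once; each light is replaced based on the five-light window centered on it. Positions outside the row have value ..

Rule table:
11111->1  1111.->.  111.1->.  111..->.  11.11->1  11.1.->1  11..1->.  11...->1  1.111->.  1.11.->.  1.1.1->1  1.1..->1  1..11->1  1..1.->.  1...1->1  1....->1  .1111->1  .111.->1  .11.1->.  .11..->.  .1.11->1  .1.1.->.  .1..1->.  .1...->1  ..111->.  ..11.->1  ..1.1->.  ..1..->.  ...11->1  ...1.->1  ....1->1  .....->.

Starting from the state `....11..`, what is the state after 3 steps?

1.11.111

..111.11
11.1.1..
1.11.111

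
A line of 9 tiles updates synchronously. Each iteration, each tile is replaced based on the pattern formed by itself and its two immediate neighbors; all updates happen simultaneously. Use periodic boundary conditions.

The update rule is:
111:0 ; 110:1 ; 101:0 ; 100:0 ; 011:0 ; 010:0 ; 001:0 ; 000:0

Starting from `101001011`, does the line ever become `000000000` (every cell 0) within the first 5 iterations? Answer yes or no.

yes

100000000
000000000
all cells are 0 at iteration 2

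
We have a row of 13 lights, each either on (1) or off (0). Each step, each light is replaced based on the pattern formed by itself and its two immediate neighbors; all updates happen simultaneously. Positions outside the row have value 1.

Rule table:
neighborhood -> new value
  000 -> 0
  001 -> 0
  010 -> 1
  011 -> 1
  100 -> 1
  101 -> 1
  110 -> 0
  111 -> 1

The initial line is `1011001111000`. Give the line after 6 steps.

0110101110100
1101111101110
1011111011101
0111110111011
1111101110111
1111011101111

1111011101111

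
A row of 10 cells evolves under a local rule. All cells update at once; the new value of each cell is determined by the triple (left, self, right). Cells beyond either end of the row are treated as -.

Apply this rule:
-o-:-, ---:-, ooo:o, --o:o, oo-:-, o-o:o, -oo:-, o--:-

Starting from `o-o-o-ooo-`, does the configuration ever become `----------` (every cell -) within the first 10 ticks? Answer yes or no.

tick 1: -o-o-o-o--
tick 2: o-o-o-o---
tick 3: -o-o-o----
tick 4: o-o-o-----
tick 5: -o-o------
tick 6: o-o-------
tick 7: -o--------
tick 8: o---------
tick 9: ----------
all cells are - at tick 9

yes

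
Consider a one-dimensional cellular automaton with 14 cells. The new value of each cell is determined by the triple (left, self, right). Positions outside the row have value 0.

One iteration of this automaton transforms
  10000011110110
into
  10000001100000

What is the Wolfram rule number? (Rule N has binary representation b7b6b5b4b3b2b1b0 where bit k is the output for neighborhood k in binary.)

132

position 7: 111 → 1  (bit 7 = 1)
position 9: 110 → 0  (bit 6 = 0)
position 10: 101 → 0  (bit 5 = 0)
position 1: 100 → 0  (bit 4 = 0)
position 6: 011 → 0  (bit 3 = 0)
position 0: 010 → 1  (bit 2 = 1)
position 5: 001 → 0  (bit 1 = 0)
position 2: 000 → 0  (bit 0 = 0)
bits b7..b0 = 10000100 = 132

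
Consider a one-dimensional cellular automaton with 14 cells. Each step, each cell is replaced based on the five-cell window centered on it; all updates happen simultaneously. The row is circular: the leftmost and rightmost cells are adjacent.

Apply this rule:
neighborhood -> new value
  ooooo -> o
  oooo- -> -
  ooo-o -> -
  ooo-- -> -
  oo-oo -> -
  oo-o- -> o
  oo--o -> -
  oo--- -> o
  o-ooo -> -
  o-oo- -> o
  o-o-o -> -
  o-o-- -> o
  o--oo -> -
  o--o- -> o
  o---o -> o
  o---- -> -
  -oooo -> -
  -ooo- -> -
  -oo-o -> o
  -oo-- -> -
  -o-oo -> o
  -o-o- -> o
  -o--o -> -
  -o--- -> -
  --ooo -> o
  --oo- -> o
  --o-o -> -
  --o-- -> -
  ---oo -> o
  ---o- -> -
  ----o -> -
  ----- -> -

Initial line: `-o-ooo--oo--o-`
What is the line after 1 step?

o-o-----o--o--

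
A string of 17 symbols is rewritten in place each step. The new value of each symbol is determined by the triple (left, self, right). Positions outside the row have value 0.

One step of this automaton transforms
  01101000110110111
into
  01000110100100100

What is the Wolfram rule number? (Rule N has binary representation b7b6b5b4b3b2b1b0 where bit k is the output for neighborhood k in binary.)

25

position 15: 111 → 0  (bit 7 = 0)
position 2: 110 → 0  (bit 6 = 0)
position 3: 101 → 0  (bit 5 = 0)
position 5: 100 → 1  (bit 4 = 1)
position 1: 011 → 1  (bit 3 = 1)
position 4: 010 → 0  (bit 2 = 0)
position 0: 001 → 0  (bit 1 = 0)
position 6: 000 → 1  (bit 0 = 1)
bits b7..b0 = 00011001 = 25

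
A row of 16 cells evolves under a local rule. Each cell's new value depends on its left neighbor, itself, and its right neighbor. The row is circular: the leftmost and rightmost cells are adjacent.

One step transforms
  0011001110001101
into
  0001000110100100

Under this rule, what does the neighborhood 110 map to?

1

At position 3 the neighborhood is 110; the next row has 1 there.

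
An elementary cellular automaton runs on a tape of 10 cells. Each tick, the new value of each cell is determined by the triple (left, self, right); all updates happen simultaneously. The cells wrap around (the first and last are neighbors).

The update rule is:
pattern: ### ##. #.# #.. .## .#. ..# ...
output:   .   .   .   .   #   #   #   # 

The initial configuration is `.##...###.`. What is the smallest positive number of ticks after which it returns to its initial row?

##..###...
#..##...##
..##..###.
###..##...
#...##..##
..###..##.
###...##..
#...###..#
..###...##
.##...###.

10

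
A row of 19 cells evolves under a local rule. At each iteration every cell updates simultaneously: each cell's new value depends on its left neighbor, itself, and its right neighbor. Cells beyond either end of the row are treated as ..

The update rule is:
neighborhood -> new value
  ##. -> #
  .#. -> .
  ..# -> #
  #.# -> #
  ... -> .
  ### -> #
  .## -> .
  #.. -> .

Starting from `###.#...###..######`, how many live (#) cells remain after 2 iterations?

12

iteration 1: .###...#.##.#.#####
iteration 2: #.##..#.#.##.#.####
count of #: 12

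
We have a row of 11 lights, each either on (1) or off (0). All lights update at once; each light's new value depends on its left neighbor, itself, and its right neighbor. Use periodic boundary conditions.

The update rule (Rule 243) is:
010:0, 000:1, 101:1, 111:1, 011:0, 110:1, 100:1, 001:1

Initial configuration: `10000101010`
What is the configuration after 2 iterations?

01111010101
10111101010

10111101010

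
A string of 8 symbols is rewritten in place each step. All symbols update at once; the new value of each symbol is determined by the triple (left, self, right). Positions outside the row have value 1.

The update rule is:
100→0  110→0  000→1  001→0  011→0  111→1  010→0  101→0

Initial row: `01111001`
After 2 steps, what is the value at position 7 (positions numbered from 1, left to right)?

00110000
00000110
position 7 holds 1

1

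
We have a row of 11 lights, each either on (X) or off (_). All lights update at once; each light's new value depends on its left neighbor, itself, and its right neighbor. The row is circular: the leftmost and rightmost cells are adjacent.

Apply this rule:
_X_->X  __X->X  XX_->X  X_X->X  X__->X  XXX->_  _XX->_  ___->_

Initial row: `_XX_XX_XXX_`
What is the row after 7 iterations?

X_XX_XX__XX
XX_XX_XXX__
_XX_XX__XXX
X_XX_XXX__X
XX_XX__XXX_
_XX_XXX__XX
X_XX__XXX_X

X_XX__XXX_X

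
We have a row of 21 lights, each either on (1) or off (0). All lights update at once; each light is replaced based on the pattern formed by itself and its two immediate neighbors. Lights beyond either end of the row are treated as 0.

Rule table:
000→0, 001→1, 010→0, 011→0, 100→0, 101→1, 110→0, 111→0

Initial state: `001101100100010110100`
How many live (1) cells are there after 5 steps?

010010001000101001000
100100010001010010000
001000100010100100000
010001000101001000000
100010001010010000000
count of 1: 5

5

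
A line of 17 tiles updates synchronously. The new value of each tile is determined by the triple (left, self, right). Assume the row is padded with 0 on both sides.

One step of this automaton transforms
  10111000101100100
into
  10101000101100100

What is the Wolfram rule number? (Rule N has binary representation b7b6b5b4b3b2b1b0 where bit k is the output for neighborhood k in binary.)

position 3: 111 → 0  (bit 7 = 0)
position 4: 110 → 1  (bit 6 = 1)
position 1: 101 → 0  (bit 5 = 0)
position 5: 100 → 0  (bit 4 = 0)
position 2: 011 → 1  (bit 3 = 1)
position 0: 010 → 1  (bit 2 = 1)
position 7: 001 → 0  (bit 1 = 0)
position 6: 000 → 0  (bit 0 = 0)
bits b7..b0 = 01001100 = 76

76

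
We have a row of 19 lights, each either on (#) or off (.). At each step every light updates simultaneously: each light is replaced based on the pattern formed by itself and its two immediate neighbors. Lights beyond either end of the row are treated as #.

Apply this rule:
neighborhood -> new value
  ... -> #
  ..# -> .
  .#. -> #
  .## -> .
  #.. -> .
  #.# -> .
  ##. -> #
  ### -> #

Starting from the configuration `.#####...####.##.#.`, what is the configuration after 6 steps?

..####.#..###..#.#.
...###.#...##..#.#.
.#..##.#.#..#..#.#.
.#...#.#.#..#..#.#.
.#.#.#.#.#..#..#.#.
.#.#.#.#.#..#..#.#.

.#.#.#.#.#..#..#.#.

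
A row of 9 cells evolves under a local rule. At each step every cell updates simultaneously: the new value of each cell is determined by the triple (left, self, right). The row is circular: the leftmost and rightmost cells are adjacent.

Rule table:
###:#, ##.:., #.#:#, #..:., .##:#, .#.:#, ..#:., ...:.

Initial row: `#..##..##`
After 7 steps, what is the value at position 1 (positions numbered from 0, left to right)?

...#...##
...#...#.
...#...#.  (fixed point — unchanged through step 7)
position 1 holds .

.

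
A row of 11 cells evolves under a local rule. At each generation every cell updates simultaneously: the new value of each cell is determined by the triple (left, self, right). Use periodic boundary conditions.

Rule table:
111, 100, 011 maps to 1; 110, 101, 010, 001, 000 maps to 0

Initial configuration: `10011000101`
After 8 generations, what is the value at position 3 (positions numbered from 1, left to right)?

0

01010100001
00000010000
00000001000
00000000100
00000000010
00000000001
10000000000
01000000000
position 3 holds 0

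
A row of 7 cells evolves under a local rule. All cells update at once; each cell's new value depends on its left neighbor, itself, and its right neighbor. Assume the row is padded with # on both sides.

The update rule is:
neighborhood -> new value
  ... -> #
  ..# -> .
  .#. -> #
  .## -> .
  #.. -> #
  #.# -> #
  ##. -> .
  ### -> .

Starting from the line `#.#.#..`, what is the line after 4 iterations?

.#####.
#.....#
.####..
#....#.

#....#.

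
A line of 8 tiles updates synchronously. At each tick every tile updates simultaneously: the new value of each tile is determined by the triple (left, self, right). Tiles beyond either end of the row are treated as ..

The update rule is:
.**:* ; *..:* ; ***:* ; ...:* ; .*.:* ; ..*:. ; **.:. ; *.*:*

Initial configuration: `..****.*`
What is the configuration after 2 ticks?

*.***.**
****.**.

****.**.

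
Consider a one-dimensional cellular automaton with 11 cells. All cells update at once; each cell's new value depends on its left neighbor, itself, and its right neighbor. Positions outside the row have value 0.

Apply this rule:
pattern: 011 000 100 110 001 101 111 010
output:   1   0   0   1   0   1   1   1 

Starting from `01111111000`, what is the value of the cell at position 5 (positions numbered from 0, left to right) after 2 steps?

1

01111111000  (fixed point — unchanged through step 2)
position 5 holds 1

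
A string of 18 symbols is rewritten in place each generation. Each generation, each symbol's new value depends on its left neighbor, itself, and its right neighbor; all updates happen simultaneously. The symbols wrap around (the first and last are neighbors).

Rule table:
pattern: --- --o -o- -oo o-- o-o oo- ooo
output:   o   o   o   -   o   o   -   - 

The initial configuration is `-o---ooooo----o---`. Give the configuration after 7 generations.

ooooo-----oooooooo

ooooo-----oooooooo
-----ooooo--------
ooooo-----oooooooo  (repeats generation 1; period 2)
generation 7: ooooo-----oooooooo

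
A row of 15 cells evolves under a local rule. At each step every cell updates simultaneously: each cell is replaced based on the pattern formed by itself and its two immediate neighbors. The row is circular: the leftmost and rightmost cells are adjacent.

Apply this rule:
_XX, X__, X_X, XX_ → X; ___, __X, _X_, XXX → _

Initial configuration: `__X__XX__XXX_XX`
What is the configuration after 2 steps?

X__X_XXX_X_XXXX
XX__XX_XX_XX___

XX__XX_XX_XX___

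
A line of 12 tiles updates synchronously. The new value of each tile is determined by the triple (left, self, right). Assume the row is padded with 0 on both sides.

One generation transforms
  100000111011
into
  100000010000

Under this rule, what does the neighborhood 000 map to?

0

At position 2 the neighborhood is 000; the next row has 0 there.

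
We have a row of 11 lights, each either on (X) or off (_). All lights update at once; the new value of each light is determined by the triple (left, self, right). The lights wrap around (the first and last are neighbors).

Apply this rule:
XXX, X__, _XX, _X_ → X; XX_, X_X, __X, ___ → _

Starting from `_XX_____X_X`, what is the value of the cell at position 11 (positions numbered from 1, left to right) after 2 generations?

generation 1: _X_X____X_X
generation 2: _X_XX___X_X
position 11 holds X

X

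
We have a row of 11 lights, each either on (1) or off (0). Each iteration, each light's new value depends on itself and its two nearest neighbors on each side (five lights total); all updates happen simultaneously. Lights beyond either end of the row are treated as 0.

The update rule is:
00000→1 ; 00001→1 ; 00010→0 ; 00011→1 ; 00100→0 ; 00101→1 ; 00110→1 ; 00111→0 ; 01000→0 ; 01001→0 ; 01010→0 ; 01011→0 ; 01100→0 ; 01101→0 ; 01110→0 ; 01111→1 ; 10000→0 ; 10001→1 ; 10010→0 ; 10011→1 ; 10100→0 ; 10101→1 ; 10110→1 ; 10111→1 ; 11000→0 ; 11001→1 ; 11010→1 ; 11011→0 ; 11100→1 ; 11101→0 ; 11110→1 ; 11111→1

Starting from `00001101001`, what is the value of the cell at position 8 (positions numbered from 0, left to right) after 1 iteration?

11111010000
position 8 holds 0

0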